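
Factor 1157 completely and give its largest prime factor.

89

1157 = 13 · 89
89 is prime.
So 1157 = 13 · 89; the largest prime factor is 89.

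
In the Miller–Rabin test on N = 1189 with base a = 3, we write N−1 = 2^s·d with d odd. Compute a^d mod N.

1189 − 1 = 1188 = 2^2 · 297, so d = 297.
3^1 ≡ 3 (mod 1189)
3^2 ≡ 3^2 = 9 ≡ 9 (mod 1189)
3^4 ≡ 9^2 = 81 ≡ 81 (mod 1189)
3^8 ≡ 81^2 = 6561 ≡ 616 (mod 1189)
3^16 ≡ 616^2 = 379456 ≡ 165 (mod 1189)
3^32 ≡ 165^2 = 27225 ≡ 1067 (mod 1189)
3^64 ≡ 1067^2 = 1138489 ≡ 616 (mod 1189)
3^128 ≡ 616^2 = 379456 ≡ 165 (mod 1189)
3^256 ≡ 165^2 = 27225 ≡ 1067 (mod 1189)
297 = 256 + 32 + 8 + 1 in binary powers of 2.
So 3^297 ≡ 1067 · 1067 · 616 · 3 ≡ 495 (mod 1189).
Squaring chain: 495 → 91; never reaches −1, so base 3 is a Miller–Rabin witness that 1189 is composite.

495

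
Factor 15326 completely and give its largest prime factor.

15326 = 2 · 7663
7663 = 79 · 97
97 is prime.
So 15326 = 2 · 79 · 97; the largest prime factor is 97.

97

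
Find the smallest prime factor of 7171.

71

7171 is odd.
Digit sum 16, not divisible by 3.
Ends in 1: not divisible by 5.
7: 7171 = 7·1024 + 3
11: 7171 = 11·651 + 10
13: 7171 = 13·551 + 8
17: 7171 = 17·421 + 14
19: 7171 = 19·377 + 8
23: 7171 = 23·311 + 18
29: 7171 = 29·247 + 8
31: 7171 = 31·231 + 10
37: 7171 = 37·193 + 30
41: 7171 = 41·174 + 37
43: 7171 = 43·166 + 33
47: 7171 = 47·152 + 27
53: 7171 = 53·135 + 16
59: 7171 = 59·121 + 32
61: 7171 = 61·117 + 34
67: 7171 = 67·107 + 2
71: 7171 = 71·101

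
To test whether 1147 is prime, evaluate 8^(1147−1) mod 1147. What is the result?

8^1 ≡ 8 (mod 1147)
8^2 ≡ 8^2 = 64 ≡ 64 (mod 1147)
8^4 ≡ 64^2 = 4096 ≡ 655 (mod 1147)
8^8 ≡ 655^2 = 429025 ≡ 47 (mod 1147)
8^16 ≡ 47^2 = 2209 ≡ 1062 (mod 1147)
8^32 ≡ 1062^2 = 1127844 ≡ 343 (mod 1147)
8^64 ≡ 343^2 = 117649 ≡ 655 (mod 1147)
8^128 ≡ 655^2 = 429025 ≡ 47 (mod 1147)
8^256 ≡ 47^2 = 2209 ≡ 1062 (mod 1147)
8^512 ≡ 1062^2 = 1127844 ≡ 343 (mod 1147)
8^1024 ≡ 343^2 = 117649 ≡ 655 (mod 1147)
1146 = 1024 + 64 + 32 + 16 + 8 + 2 in binary powers of 2.
So 8^1146 ≡ 655 · 655 · 343 · 1062 · 47 · 64 ≡ 628 (mod 1147).
Since 628 ≠ 1, base 8 is a Fermat witness: 1147 is composite.

628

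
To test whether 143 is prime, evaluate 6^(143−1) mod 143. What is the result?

6^1 ≡ 6 (mod 143)
6^2 ≡ 6^2 = 36 ≡ 36 (mod 143)
6^4 ≡ 36^2 = 1296 ≡ 9 (mod 143)
6^8 ≡ 9^2 = 81 ≡ 81 (mod 143)
6^16 ≡ 81^2 = 6561 ≡ 126 (mod 143)
6^32 ≡ 126^2 = 15876 ≡ 3 (mod 143)
6^64 ≡ 3^2 = 9 ≡ 9 (mod 143)
6^128 ≡ 9^2 = 81 ≡ 81 (mod 143)
142 = 128 + 8 + 4 + 2 in binary powers of 2.
So 6^142 ≡ 81 · 81 · 9 · 36 ≡ 69 (mod 143).
Since 69 ≠ 1, base 6 is a Fermat witness: 143 is composite.

69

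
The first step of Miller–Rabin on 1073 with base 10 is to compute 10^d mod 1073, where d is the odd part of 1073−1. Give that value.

1046

1073 − 1 = 1072 = 2^4 · 67, so d = 67.
10^1 ≡ 10 (mod 1073)
10^2 ≡ 10^2 = 100 ≡ 100 (mod 1073)
10^4 ≡ 100^2 = 10000 ≡ 343 (mod 1073)
10^8 ≡ 343^2 = 117649 ≡ 692 (mod 1073)
10^16 ≡ 692^2 = 478864 ≡ 306 (mod 1073)
10^32 ≡ 306^2 = 93636 ≡ 285 (mod 1073)
10^64 ≡ 285^2 = 81225 ≡ 750 (mod 1073)
67 = 64 + 2 + 1 in binary powers of 2.
So 10^67 ≡ 750 · 100 · 10 ≡ 1046 (mod 1073).
Squaring chain: 1046 → 729 → 306 → 285; never reaches −1, so base 10 is a Miller–Rabin witness that 1073 is composite.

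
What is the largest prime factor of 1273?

1273 = 19 · 67
67 is prime.
So 1273 = 19 · 67; the largest prime factor is 67.

67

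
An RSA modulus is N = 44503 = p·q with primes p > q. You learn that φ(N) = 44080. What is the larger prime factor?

φ(n) = (p−1)(q−1) = n − (p+q) + 1, so p + q = 44503 − 44080 + 1 = 424.
p and q are the roots of t² − 424t + 44503 = 0.
Discriminant: 424² − 4·44503 = 179776 − 178012 = 1764; √1764 = 42.
q = (424 − 42)/2 = 191, p = (424 + 42)/2 = 233.
Check: 191 · 233 = 44503.

233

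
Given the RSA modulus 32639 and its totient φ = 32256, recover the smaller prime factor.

φ(n) = (p−1)(q−1) = n − (p+q) + 1, so p + q = 32639 − 32256 + 1 = 384.
p and q are the roots of t² − 384t + 32639 = 0.
Discriminant: 384² − 4·32639 = 147456 − 130556 = 16900; √16900 = 130.
q = (384 − 130)/2 = 127, p = (384 + 130)/2 = 257.
Check: 127 · 257 = 32639.

127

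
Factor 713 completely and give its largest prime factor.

713 = 23 · 31
31 is prime.
So 713 = 23 · 31; the largest prime factor is 31.

31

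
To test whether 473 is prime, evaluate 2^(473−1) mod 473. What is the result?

2^1 ≡ 2 (mod 473)
2^2 ≡ 2^2 = 4 ≡ 4 (mod 473)
2^4 ≡ 4^2 = 16 ≡ 16 (mod 473)
2^8 ≡ 16^2 = 256 ≡ 256 (mod 473)
2^16 ≡ 256^2 = 65536 ≡ 262 (mod 473)
2^32 ≡ 262^2 = 68644 ≡ 59 (mod 473)
2^64 ≡ 59^2 = 3481 ≡ 170 (mod 473)
2^128 ≡ 170^2 = 28900 ≡ 47 (mod 473)
2^256 ≡ 47^2 = 2209 ≡ 317 (mod 473)
472 = 256 + 128 + 64 + 16 + 8 in binary powers of 2.
So 2^472 ≡ 317 · 47 · 170 · 262 · 256 ≡ 422 (mod 473).
Since 422 ≠ 1, base 2 is a Fermat witness: 473 is composite.

422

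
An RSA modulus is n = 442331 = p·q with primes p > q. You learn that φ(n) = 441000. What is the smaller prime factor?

631

φ(n) = (p−1)(q−1) = n − (p+q) + 1, so p + q = 442331 − 441000 + 1 = 1332.
p and q are the roots of t² − 1332t + 442331 = 0.
Discriminant: 1332² − 4·442331 = 1774224 − 1769324 = 4900; √4900 = 70.
q = (1332 − 70)/2 = 631, p = (1332 + 70)/2 = 701.
Check: 631 · 701 = 442331.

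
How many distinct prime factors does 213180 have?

6

213180 = 2^2 · 53295
53295 = 3 · 17765
17765 = 5 · 3553
3553 = 11 · 323
323 = 17 · 19
213180 = 2^2 · 3 · 5 · 11 · 17 · 19, which has 6 distinct prime factors.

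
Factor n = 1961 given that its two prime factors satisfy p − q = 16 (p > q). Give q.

37

Since p = q + 16, we have 1961 = q(q + 16), so q² + 16q − 1961 = 0.
Discriminant: 16² + 4·1961 = 256 + 7844 = 8100; √8100 = 90.
q = (−16 + 90)/2 = 37, and p = q + 16 = 53.
Check: 37 · 53 = 1961.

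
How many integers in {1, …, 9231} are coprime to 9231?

5760

Factor: 9231 = 3 · 17 · 181.
φ(9231) = (3−1) · (17−1) · (181−1) = 2 · 16 · 180 = 5760.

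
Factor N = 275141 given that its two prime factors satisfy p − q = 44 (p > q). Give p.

547

Since p = q + 44, we have 275141 = q(q + 44), so q² + 44q − 275141 = 0.
Discriminant: 44² + 4·275141 = 1936 + 1100564 = 1102500; √1102500 = 1050.
q = (−44 + 1050)/2 = 503, and p = q + 44 = 547.
Check: 503 · 547 = 275141.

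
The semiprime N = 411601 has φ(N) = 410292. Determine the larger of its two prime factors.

787

φ(n) = (p−1)(q−1) = n − (p+q) + 1, so p + q = 411601 − 410292 + 1 = 1310.
p and q are the roots of t² − 1310t + 411601 = 0.
Discriminant: 1310² − 4·411601 = 1716100 − 1646404 = 69696; √69696 = 264.
q = (1310 − 264)/2 = 523, p = (1310 + 264)/2 = 787.
Check: 523 · 787 = 411601.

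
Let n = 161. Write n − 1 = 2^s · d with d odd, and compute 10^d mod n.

19

161 − 1 = 160 = 2^5 · 5, so d = 5.
10^1 ≡ 10 (mod 161)
10^2 ≡ 10^2 = 100 ≡ 100 (mod 161)
10^4 ≡ 100^2 = 10000 ≡ 18 (mod 161)
5 = 4 + 1 in binary powers of 2.
So 10^5 ≡ 18 · 10 ≡ 19 (mod 161).
Squaring chain: 19 → 39 → 72 → 32 → 58; never reaches −1, so base 10 is a Miller–Rabin witness that 161 is composite.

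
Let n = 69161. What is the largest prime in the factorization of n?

97

69161 = 23 · 3007
3007 = 31 · 97
97 is prime.
So 69161 = 23 · 31 · 97; the largest prime factor is 97.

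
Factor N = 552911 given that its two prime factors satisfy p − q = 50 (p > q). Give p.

Since p = q + 50, we have 552911 = q(q + 50), so q² + 50q − 552911 = 0.
Discriminant: 50² + 4·552911 = 2500 + 2211644 = 2214144; √2214144 = 1488.
q = (−50 + 1488)/2 = 719, and p = q + 50 = 769.
Check: 719 · 769 = 552911.

769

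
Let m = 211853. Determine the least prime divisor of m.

211853 is odd.
Digit sum 20, not divisible by 3.
Ends in 3: not divisible by 5.
7: 211853 = 7·30264 + 5
11: 211853 = 11·19259 + 4
13: 211853 = 13·16296 + 5
17: 211853 = 17·12461 + 16
19: 211853 = 19·11150 + 3
23: 211853 = 23·9211

23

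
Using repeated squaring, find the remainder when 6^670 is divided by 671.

353

6^1 ≡ 6 (mod 671)
6^2 ≡ 6^2 = 36 ≡ 36 (mod 671)
6^4 ≡ 36^2 = 1296 ≡ 625 (mod 671)
6^8 ≡ 625^2 = 390625 ≡ 103 (mod 671)
6^16 ≡ 103^2 = 10609 ≡ 544 (mod 671)
6^32 ≡ 544^2 = 295936 ≡ 25 (mod 671)
6^64 ≡ 25^2 = 625 ≡ 625 (mod 671)
6^128 ≡ 625^2 = 390625 ≡ 103 (mod 671)
6^256 ≡ 103^2 = 10609 ≡ 544 (mod 671)
6^512 ≡ 544^2 = 295936 ≡ 25 (mod 671)
670 = 512 + 128 + 16 + 8 + 4 + 2 in binary powers of 2.
So 6^670 ≡ 25 · 103 · 544 · 103 · 625 · 36 ≡ 353 (mod 671).
Since 353 ≠ 1, base 6 is a Fermat witness: 671 is composite.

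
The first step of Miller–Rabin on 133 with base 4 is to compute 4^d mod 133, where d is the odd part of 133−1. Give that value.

133 − 1 = 132 = 2^2 · 33, so d = 33.
4^1 ≡ 4 (mod 133)
4^2 ≡ 4^2 = 16 ≡ 16 (mod 133)
4^4 ≡ 16^2 = 256 ≡ 123 (mod 133)
4^8 ≡ 123^2 = 15129 ≡ 100 (mod 133)
4^16 ≡ 100^2 = 10000 ≡ 25 (mod 133)
4^32 ≡ 25^2 = 625 ≡ 93 (mod 133)
33 = 32 + 1 in binary powers of 2.
So 4^33 ≡ 93 · 4 ≡ 106 (mod 133).
Squaring chain: 106 → 64; never reaches −1, so base 4 is a Miller–Rabin witness that 133 is composite.

106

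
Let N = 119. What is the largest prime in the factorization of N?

17

119 = 7 · 17
17 is prime.
So 119 = 7 · 17; the largest prime factor is 17.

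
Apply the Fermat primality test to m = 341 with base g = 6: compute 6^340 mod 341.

56

6^1 ≡ 6 (mod 341)
6^2 ≡ 6^2 = 36 ≡ 36 (mod 341)
6^4 ≡ 36^2 = 1296 ≡ 273 (mod 341)
6^8 ≡ 273^2 = 74529 ≡ 191 (mod 341)
6^16 ≡ 191^2 = 36481 ≡ 335 (mod 341)
6^32 ≡ 335^2 = 112225 ≡ 36 (mod 341)
6^64 ≡ 36^2 = 1296 ≡ 273 (mod 341)
6^128 ≡ 273^2 = 74529 ≡ 191 (mod 341)
6^256 ≡ 191^2 = 36481 ≡ 335 (mod 341)
340 = 256 + 64 + 16 + 4 in binary powers of 2.
So 6^340 ≡ 335 · 273 · 335 · 273 ≡ 56 (mod 341).
Since 56 ≠ 1, base 6 is a Fermat witness: 341 is composite.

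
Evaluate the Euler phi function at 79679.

Factor: 79679 = 17 · 43 · 109.
φ(79679) = (17−1) · (43−1) · (109−1) = 16 · 42 · 108 = 72576.

72576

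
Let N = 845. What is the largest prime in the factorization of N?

845 = 5 · 169
169 = 13 · 13
13 = 13 · 1
So 845 = 5 · 13^2; the largest prime factor is 13.

13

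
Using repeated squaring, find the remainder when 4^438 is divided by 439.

4^1 ≡ 4 (mod 439)
4^2 ≡ 4^2 = 16 ≡ 16 (mod 439)
4^4 ≡ 16^2 = 256 ≡ 256 (mod 439)
4^8 ≡ 256^2 = 65536 ≡ 125 (mod 439)
4^16 ≡ 125^2 = 15625 ≡ 260 (mod 439)
4^32 ≡ 260^2 = 67600 ≡ 433 (mod 439)
4^64 ≡ 433^2 = 187489 ≡ 36 (mod 439)
4^128 ≡ 36^2 = 1296 ≡ 418 (mod 439)
4^256 ≡ 418^2 = 174724 ≡ 2 (mod 439)
438 = 256 + 128 + 32 + 16 + 4 + 2 in binary powers of 2.
So 4^438 ≡ 2 · 418 · 433 · 260 · 256 · 16 ≡ 1 (mod 439).
Since the result is 1, base 4 gives no evidence that 439 is composite.

1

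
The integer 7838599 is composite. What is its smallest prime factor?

43

7838599 is odd.
Digit sum 49, not divisible by 3.
Ends in 9: not divisible by 5.
7: 7838599 = 7·1119799 + 6
11: 7838599 = 11·712599 + 10
13: 7838599 = 13·602969 + 2
17: 7838599 = 17·461094 + 1
19: 7838599 = 19·412557 + 16
23: 7838599 = 23·340808 + 15
29: 7838599 = 29·270296 + 15
31: 7838599 = 31·252858 + 1
37: 7838599 = 37·211854 + 1
41: 7838599 = 41·191185 + 14
43: 7838599 = 43·182293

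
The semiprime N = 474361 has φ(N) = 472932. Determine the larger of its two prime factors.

φ(n) = (p−1)(q−1) = n − (p+q) + 1, so p + q = 474361 − 472932 + 1 = 1430.
p and q are the roots of t² − 1430t + 474361 = 0.
Discriminant: 1430² − 4·474361 = 2044900 − 1897444 = 147456; √147456 = 384.
q = (1430 − 384)/2 = 523, p = (1430 + 384)/2 = 907.
Check: 523 · 907 = 474361.

907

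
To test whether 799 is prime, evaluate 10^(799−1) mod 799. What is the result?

212

10^1 ≡ 10 (mod 799)
10^2 ≡ 10^2 = 100 ≡ 100 (mod 799)
10^4 ≡ 100^2 = 10000 ≡ 412 (mod 799)
10^8 ≡ 412^2 = 169744 ≡ 356 (mod 799)
10^16 ≡ 356^2 = 126736 ≡ 494 (mod 799)
10^32 ≡ 494^2 = 244036 ≡ 341 (mod 799)
10^64 ≡ 341^2 = 116281 ≡ 426 (mod 799)
10^128 ≡ 426^2 = 181476 ≡ 103 (mod 799)
10^256 ≡ 103^2 = 10609 ≡ 222 (mod 799)
10^512 ≡ 222^2 = 49284 ≡ 545 (mod 799)
798 = 512 + 256 + 16 + 8 + 4 + 2 in binary powers of 2.
So 10^798 ≡ 545 · 222 · 494 · 356 · 412 · 100 ≡ 212 (mod 799).
Since 212 ≠ 1, base 10 is a Fermat witness: 799 is composite.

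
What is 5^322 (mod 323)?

5^1 ≡ 5 (mod 323)
5^2 ≡ 5^2 = 25 ≡ 25 (mod 323)
5^4 ≡ 25^2 = 625 ≡ 302 (mod 323)
5^8 ≡ 302^2 = 91204 ≡ 118 (mod 323)
5^16 ≡ 118^2 = 13924 ≡ 35 (mod 323)
5^32 ≡ 35^2 = 1225 ≡ 256 (mod 323)
5^64 ≡ 256^2 = 65536 ≡ 290 (mod 323)
5^128 ≡ 290^2 = 84100 ≡ 120 (mod 323)
5^256 ≡ 120^2 = 14400 ≡ 188 (mod 323)
322 = 256 + 64 + 2 in binary powers of 2.
So 5^322 ≡ 188 · 290 · 25 ≡ 263 (mod 323).
Since 263 ≠ 1, base 5 is a Fermat witness: 323 is composite.

263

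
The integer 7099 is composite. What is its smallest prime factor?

7099 is odd.
Digit sum 25, not divisible by 3.
Ends in 9: not divisible by 5.
7: 7099 = 7·1014 + 1
11: 7099 = 11·645 + 4
13: 7099 = 13·546 + 1
17: 7099 = 17·417 + 10
19: 7099 = 19·373 + 12
23: 7099 = 23·308 + 15
29: 7099 = 29·244 + 23
31: 7099 = 31·229

31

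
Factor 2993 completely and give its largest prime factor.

2993 = 41 · 73
73 is prime.
So 2993 = 41 · 73; the largest prime factor is 73.

73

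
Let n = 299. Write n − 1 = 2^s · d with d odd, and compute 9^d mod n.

3

299 − 1 = 298 = 2^1 · 149, so d = 149.
9^1 ≡ 9 (mod 299)
9^2 ≡ 9^2 = 81 ≡ 81 (mod 299)
9^4 ≡ 81^2 = 6561 ≡ 282 (mod 299)
9^8 ≡ 282^2 = 79524 ≡ 289 (mod 299)
9^16 ≡ 289^2 = 83521 ≡ 100 (mod 299)
9^32 ≡ 100^2 = 10000 ≡ 133 (mod 299)
9^64 ≡ 133^2 = 17689 ≡ 48 (mod 299)
9^128 ≡ 48^2 = 2304 ≡ 211 (mod 299)
149 = 128 + 16 + 4 + 1 in binary powers of 2.
So 9^149 ≡ 211 · 100 · 282 · 9 ≡ 3 (mod 299).
Squaring chain: 3; never reaches −1, so base 9 is a Miller–Rabin witness that 299 is composite.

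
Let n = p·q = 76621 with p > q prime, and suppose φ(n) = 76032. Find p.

397

φ(n) = (p−1)(q−1) = n − (p+q) + 1, so p + q = 76621 − 76032 + 1 = 590.
p and q are the roots of t² − 590t + 76621 = 0.
Discriminant: 590² − 4·76621 = 348100 − 306484 = 41616; √41616 = 204.
q = (590 − 204)/2 = 193, p = (590 + 204)/2 = 397.
Check: 193 · 397 = 76621.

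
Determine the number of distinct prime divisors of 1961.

2

1961 = 37 · 53
1961 = 37 · 53, which has 2 distinct prime factors.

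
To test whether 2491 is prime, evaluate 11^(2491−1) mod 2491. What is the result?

1353

11^1 ≡ 11 (mod 2491)
11^2 ≡ 11^2 = 121 ≡ 121 (mod 2491)
11^4 ≡ 121^2 = 14641 ≡ 2186 (mod 2491)
11^8 ≡ 2186^2 = 4778596 ≡ 858 (mod 2491)
11^16 ≡ 858^2 = 736164 ≡ 1319 (mod 2491)
11^32 ≡ 1319^2 = 1739761 ≡ 1043 (mod 2491)
11^64 ≡ 1043^2 = 1087849 ≡ 1773 (mod 2491)
11^128 ≡ 1773^2 = 3143529 ≡ 2378 (mod 2491)
11^256 ≡ 2378^2 = 5654884 ≡ 314 (mod 2491)
11^512 ≡ 314^2 = 98596 ≡ 1447 (mod 2491)
11^1024 ≡ 1447^2 = 2093809 ≡ 1369 (mod 2491)
11^2048 ≡ 1369^2 = 1874161 ≡ 929 (mod 2491)
2490 = 2048 + 256 + 128 + 32 + 16 + 8 + 2 in binary powers of 2.
So 11^2490 ≡ 929 · 314 · 2378 · 1043 · 1319 · 858 · 121 ≡ 1353 (mod 2491).
Since 1353 ≠ 1, base 11 is a Fermat witness: 2491 is composite.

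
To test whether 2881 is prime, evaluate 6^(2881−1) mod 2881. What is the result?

6^1 ≡ 6 (mod 2881)
6^2 ≡ 6^2 = 36 ≡ 36 (mod 2881)
6^4 ≡ 36^2 = 1296 ≡ 1296 (mod 2881)
6^8 ≡ 1296^2 = 1679616 ≡ 2874 (mod 2881)
6^16 ≡ 2874^2 = 8259876 ≡ 49 (mod 2881)
6^32 ≡ 49^2 = 2401 ≡ 2401 (mod 2881)
6^64 ≡ 2401^2 = 5764801 ≡ 2801 (mod 2881)
6^128 ≡ 2801^2 = 7845601 ≡ 638 (mod 2881)
6^256 ≡ 638^2 = 407044 ≡ 823 (mod 2881)
6^512 ≡ 823^2 = 677329 ≡ 294 (mod 2881)
6^1024 ≡ 294^2 = 86436 ≡ 6 (mod 2881)
6^2048 ≡ 6^2 = 36 ≡ 36 (mod 2881)
2880 = 2048 + 512 + 256 + 64 in binary powers of 2.
So 6^2880 ≡ 36 · 294 · 823 · 2801 ≡ 2839 (mod 2881).
Since 2839 ≠ 1, base 6 is a Fermat witness: 2881 is composite.

2839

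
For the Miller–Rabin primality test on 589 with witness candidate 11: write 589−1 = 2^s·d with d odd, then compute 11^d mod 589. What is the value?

589 − 1 = 588 = 2^2 · 147, so d = 147.
11^1 ≡ 11 (mod 589)
11^2 ≡ 11^2 = 121 ≡ 121 (mod 589)
11^4 ≡ 121^2 = 14641 ≡ 505 (mod 589)
11^8 ≡ 505^2 = 255025 ≡ 577 (mod 589)
11^16 ≡ 577^2 = 332929 ≡ 144 (mod 589)
11^32 ≡ 144^2 = 20736 ≡ 121 (mod 589)
11^64 ≡ 121^2 = 14641 ≡ 505 (mod 589)
11^128 ≡ 505^2 = 255025 ≡ 577 (mod 589)
147 = 128 + 16 + 2 + 1 in binary powers of 2.
So 11^147 ≡ 577 · 144 · 121 · 11 ≡ 77 (mod 589).
Squaring chain: 77 → 39; never reaches −1, so base 11 is a Miller–Rabin witness that 589 is composite.

77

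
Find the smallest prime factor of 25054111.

25054111 is odd.
Digit sum 19, not divisible by 3.
Ends in 1: not divisible by 5.
7: 25054111 = 7·3579158 + 5
11: 25054111 = 11·2277646 + 5
13: 25054111 = 13·1927239 + 4
17: 25054111 = 17·1473771 + 4
19: 25054111 = 19·1318637 + 8
23: 25054111 = 23·1089309 + 4
29: 25054111 = 29·863934 + 25
31: 25054111 = 31·808197 + 4
37: 25054111 = 37·677138 + 5
41: 25054111 = 41·611075 + 36
43: 25054111 = 43·582653 + 32
47: 25054111 = 47·533066 + 9
53: 25054111 = 53·472719 + 4
59: 25054111 = 59·424645 + 56
61: 25054111 = 61·410723 + 8
67: 25054111 = 67·373941 + 64
71: 25054111 = 71·352874 + 57
73: 25054111 = 73·343207

73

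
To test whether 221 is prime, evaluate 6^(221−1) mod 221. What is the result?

217

6^1 ≡ 6 (mod 221)
6^2 ≡ 6^2 = 36 ≡ 36 (mod 221)
6^4 ≡ 36^2 = 1296 ≡ 191 (mod 221)
6^8 ≡ 191^2 = 36481 ≡ 16 (mod 221)
6^16 ≡ 16^2 = 256 ≡ 35 (mod 221)
6^32 ≡ 35^2 = 1225 ≡ 120 (mod 221)
6^64 ≡ 120^2 = 14400 ≡ 35 (mod 221)
6^128 ≡ 35^2 = 1225 ≡ 120 (mod 221)
220 = 128 + 64 + 16 + 8 + 4 in binary powers of 2.
So 6^220 ≡ 120 · 35 · 35 · 16 · 191 ≡ 217 (mod 221).
Since 217 ≠ 1, base 6 is a Fermat witness: 221 is composite.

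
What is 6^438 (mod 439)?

1

6^1 ≡ 6 (mod 439)
6^2 ≡ 6^2 = 36 ≡ 36 (mod 439)
6^4 ≡ 36^2 = 1296 ≡ 418 (mod 439)
6^8 ≡ 418^2 = 174724 ≡ 2 (mod 439)
6^16 ≡ 2^2 = 4 ≡ 4 (mod 439)
6^32 ≡ 4^2 = 16 ≡ 16 (mod 439)
6^64 ≡ 16^2 = 256 ≡ 256 (mod 439)
6^128 ≡ 256^2 = 65536 ≡ 125 (mod 439)
6^256 ≡ 125^2 = 15625 ≡ 260 (mod 439)
438 = 256 + 128 + 32 + 16 + 4 + 2 in binary powers of 2.
So 6^438 ≡ 260 · 125 · 16 · 4 · 418 · 36 ≡ 1 (mod 439).
Since the result is 1, base 6 gives no evidence that 439 is composite.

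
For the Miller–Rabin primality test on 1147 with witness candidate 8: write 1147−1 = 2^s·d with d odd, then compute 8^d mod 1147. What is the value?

1147 − 1 = 1146 = 2^1 · 573, so d = 573.
8^1 ≡ 8 (mod 1147)
8^2 ≡ 8^2 = 64 ≡ 64 (mod 1147)
8^4 ≡ 64^2 = 4096 ≡ 655 (mod 1147)
8^8 ≡ 655^2 = 429025 ≡ 47 (mod 1147)
8^16 ≡ 47^2 = 2209 ≡ 1062 (mod 1147)
8^32 ≡ 1062^2 = 1127844 ≡ 343 (mod 1147)
8^64 ≡ 343^2 = 117649 ≡ 655 (mod 1147)
8^128 ≡ 655^2 = 429025 ≡ 47 (mod 1147)
8^256 ≡ 47^2 = 2209 ≡ 1062 (mod 1147)
8^512 ≡ 1062^2 = 1127844 ≡ 343 (mod 1147)
573 = 512 + 32 + 16 + 8 + 4 + 1 in binary powers of 2.
So 8^573 ≡ 343 · 343 · 1062 · 47 · 655 · 8 ≡ 450 (mod 1147).
Squaring chain: 450; never reaches −1, so base 8 is a Miller–Rabin witness that 1147 is composite.

450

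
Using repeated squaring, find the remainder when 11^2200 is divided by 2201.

1741

11^1 ≡ 11 (mod 2201)
11^2 ≡ 11^2 = 121 ≡ 121 (mod 2201)
11^4 ≡ 121^2 = 14641 ≡ 1435 (mod 2201)
11^8 ≡ 1435^2 = 2059225 ≡ 1290 (mod 2201)
11^16 ≡ 1290^2 = 1664100 ≡ 144 (mod 2201)
11^32 ≡ 144^2 = 20736 ≡ 927 (mod 2201)
11^64 ≡ 927^2 = 859329 ≡ 939 (mod 2201)
11^128 ≡ 939^2 = 881721 ≡ 1321 (mod 2201)
11^256 ≡ 1321^2 = 1745041 ≡ 1849 (mod 2201)
11^512 ≡ 1849^2 = 3418801 ≡ 648 (mod 2201)
11^1024 ≡ 648^2 = 419904 ≡ 1714 (mod 2201)
11^2048 ≡ 1714^2 = 2937796 ≡ 1662 (mod 2201)
2200 = 2048 + 128 + 16 + 8 in binary powers of 2.
So 11^2200 ≡ 1662 · 1321 · 144 · 1290 ≡ 1741 (mod 2201).
Since 1741 ≠ 1, base 11 is a Fermat witness: 2201 is composite.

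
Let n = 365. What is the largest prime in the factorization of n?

73

365 = 5 · 73
73 is prime.
So 365 = 5 · 73; the largest prime factor is 73.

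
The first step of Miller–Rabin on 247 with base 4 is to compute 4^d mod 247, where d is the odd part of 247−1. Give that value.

247 − 1 = 246 = 2^1 · 123, so d = 123.
4^1 ≡ 4 (mod 247)
4^2 ≡ 4^2 = 16 ≡ 16 (mod 247)
4^4 ≡ 16^2 = 256 ≡ 9 (mod 247)
4^8 ≡ 9^2 = 81 ≡ 81 (mod 247)
4^16 ≡ 81^2 = 6561 ≡ 139 (mod 247)
4^32 ≡ 139^2 = 19321 ≡ 55 (mod 247)
4^64 ≡ 55^2 = 3025 ≡ 61 (mod 247)
123 = 64 + 32 + 16 + 8 + 2 + 1 in binary powers of 2.
So 4^123 ≡ 61 · 55 · 139 · 81 · 16 · 4 ≡ 220 (mod 247).
Squaring chain: 220; never reaches −1, so base 4 is a Miller–Rabin witness that 247 is composite.

220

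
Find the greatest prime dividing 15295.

23

15295 = 5 · 3059
3059 = 7 · 437
437 = 19 · 23
23 is prime.
So 15295 = 5 · 7 · 19 · 23; the largest prime factor is 23.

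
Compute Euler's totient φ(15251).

Factor: 15251 = 101 · 151.
φ(15251) = (101−1) · (151−1) = 100 · 150 = 15000.

15000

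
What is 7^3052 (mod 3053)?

767

7^1 ≡ 7 (mod 3053)
7^2 ≡ 7^2 = 49 ≡ 49 (mod 3053)
7^4 ≡ 49^2 = 2401 ≡ 2401 (mod 3053)
7^8 ≡ 2401^2 = 5764801 ≡ 737 (mod 3053)
7^16 ≡ 737^2 = 543169 ≡ 2788 (mod 3053)
7^32 ≡ 2788^2 = 7772944 ≡ 6 (mod 3053)
7^64 ≡ 6^2 = 36 ≡ 36 (mod 3053)
7^128 ≡ 36^2 = 1296 ≡ 1296 (mod 3053)
7^256 ≡ 1296^2 = 1679616 ≡ 466 (mod 3053)
7^512 ≡ 466^2 = 217156 ≡ 393 (mod 3053)
7^1024 ≡ 393^2 = 154449 ≡ 1799 (mod 3053)
7^2048 ≡ 1799^2 = 3236401 ≡ 221 (mod 3053)
3052 = 2048 + 512 + 256 + 128 + 64 + 32 + 8 + 4 in binary powers of 2.
So 7^3052 ≡ 221 · 393 · 466 · 1296 · 36 · 6 · 737 · 2401 ≡ 767 (mod 3053).
Since 767 ≠ 1, base 7 is a Fermat witness: 3053 is composite.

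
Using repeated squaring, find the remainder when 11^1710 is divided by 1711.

1078

11^1 ≡ 11 (mod 1711)
11^2 ≡ 11^2 = 121 ≡ 121 (mod 1711)
11^4 ≡ 121^2 = 14641 ≡ 953 (mod 1711)
11^8 ≡ 953^2 = 908209 ≡ 1379 (mod 1711)
11^16 ≡ 1379^2 = 1901641 ≡ 720 (mod 1711)
11^32 ≡ 720^2 = 518400 ≡ 1678 (mod 1711)
11^64 ≡ 1678^2 = 2815684 ≡ 1089 (mod 1711)
11^128 ≡ 1089^2 = 1185921 ≡ 198 (mod 1711)
11^256 ≡ 198^2 = 39204 ≡ 1562 (mod 1711)
11^512 ≡ 1562^2 = 2439844 ≡ 1669 (mod 1711)
11^1024 ≡ 1669^2 = 2785561 ≡ 53 (mod 1711)
1710 = 1024 + 512 + 128 + 32 + 8 + 4 + 2 in binary powers of 2.
So 11^1710 ≡ 53 · 1669 · 198 · 1678 · 1379 · 953 · 121 ≡ 1078 (mod 1711).
Since 1078 ≠ 1, base 11 is a Fermat witness: 1711 is composite.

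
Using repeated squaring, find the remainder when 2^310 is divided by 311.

2^1 ≡ 2 (mod 311)
2^2 ≡ 2^2 = 4 ≡ 4 (mod 311)
2^4 ≡ 4^2 = 16 ≡ 16 (mod 311)
2^8 ≡ 16^2 = 256 ≡ 256 (mod 311)
2^16 ≡ 256^2 = 65536 ≡ 226 (mod 311)
2^32 ≡ 226^2 = 51076 ≡ 72 (mod 311)
2^64 ≡ 72^2 = 5184 ≡ 208 (mod 311)
2^128 ≡ 208^2 = 43264 ≡ 35 (mod 311)
2^256 ≡ 35^2 = 1225 ≡ 292 (mod 311)
310 = 256 + 32 + 16 + 4 + 2 in binary powers of 2.
So 2^310 ≡ 292 · 72 · 226 · 16 · 4 ≡ 1 (mod 311).
Since the result is 1, base 2 gives no evidence that 311 is composite.

1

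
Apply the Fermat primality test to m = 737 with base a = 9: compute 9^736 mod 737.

9^1 ≡ 9 (mod 737)
9^2 ≡ 9^2 = 81 ≡ 81 (mod 737)
9^4 ≡ 81^2 = 6561 ≡ 665 (mod 737)
9^8 ≡ 665^2 = 442225 ≡ 25 (mod 737)
9^16 ≡ 25^2 = 625 ≡ 625 (mod 737)
9^32 ≡ 625^2 = 390625 ≡ 15 (mod 737)
9^64 ≡ 15^2 = 225 ≡ 225 (mod 737)
9^128 ≡ 225^2 = 50625 ≡ 509 (mod 737)
9^256 ≡ 509^2 = 259081 ≡ 394 (mod 737)
9^512 ≡ 394^2 = 155236 ≡ 466 (mod 737)
736 = 512 + 128 + 64 + 32 in binary powers of 2.
So 9^736 ≡ 466 · 509 · 225 · 15 ≡ 350 (mod 737).
Since 350 ≠ 1, base 9 is a Fermat witness: 737 is composite.

350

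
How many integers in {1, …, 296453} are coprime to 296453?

280800

Factor: 296453 = 31 · 73 · 131.
φ(296453) = (31−1) · (73−1) · (131−1) = 30 · 72 · 130 = 280800.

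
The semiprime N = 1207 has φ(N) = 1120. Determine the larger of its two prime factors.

71

φ(n) = (p−1)(q−1) = n − (p+q) + 1, so p + q = 1207 − 1120 + 1 = 88.
p and q are the roots of t² − 88t + 1207 = 0.
Discriminant: 88² − 4·1207 = 7744 − 4828 = 2916; √2916 = 54.
q = (88 − 54)/2 = 17, p = (88 + 54)/2 = 71.
Check: 17 · 71 = 1207.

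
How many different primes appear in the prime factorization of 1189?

2

1189 = 29 · 41
1189 = 29 · 41, which has 2 distinct prime factors.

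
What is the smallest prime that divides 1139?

1139 is odd.
Digit sum 14, not divisible by 3.
Ends in 9: not divisible by 5.
7: 1139 = 7·162 + 5
11: 1139 = 11·103 + 6
13: 1139 = 13·87 + 8
17: 1139 = 17·67

17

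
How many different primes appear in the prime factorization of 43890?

6

43890 = 2 · 21945
21945 = 3 · 7315
7315 = 5 · 1463
1463 = 7 · 209
209 = 11 · 19
43890 = 2 · 3 · 5 · 7 · 11 · 19, which has 6 distinct prime factors.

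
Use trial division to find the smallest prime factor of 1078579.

1078579 is odd.
Digit sum 37, not divisible by 3.
Ends in 9: not divisible by 5.
7: 1078579 = 7·154082 + 5
11: 1078579 = 11·98052 + 7
13: 1078579 = 13·82967 + 8
17: 1078579 = 17·63445 + 14
19: 1078579 = 19·56767 + 6
23: 1078579 = 23·46894 + 17
29: 1078579 = 29·37192 + 11
31: 1078579 = 31·34792 + 27
37: 1078579 = 37·29150 + 29
41: 1078579 = 41·26306 + 33
43: 1078579 = 43·25083 + 10
47: 1078579 = 47·22948 + 23
53: 1078579 = 53·20350 + 29
59: 1078579 = 59·18281

59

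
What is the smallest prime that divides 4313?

4313 is odd.
Digit sum 11, not divisible by 3.
Ends in 3: not divisible by 5.
7: 4313 = 7·616 + 1
11: 4313 = 11·392 + 1
13: 4313 = 13·331 + 10
17: 4313 = 17·253 + 12
19: 4313 = 19·227

19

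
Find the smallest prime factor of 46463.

97

46463 is odd.
Digit sum 23, not divisible by 3.
Ends in 3: not divisible by 5.
7: 46463 = 7·6637 + 4
11: 46463 = 11·4223 + 10
13: 46463 = 13·3574 + 1
17: 46463 = 17·2733 + 2
19: 46463 = 19·2445 + 8
23: 46463 = 23·2020 + 3
29: 46463 = 29·1602 + 5
31: 46463 = 31·1498 + 25
37: 46463 = 37·1255 + 28
41: 46463 = 41·1133 + 10
43: 46463 = 43·1080 + 23
47: 46463 = 47·988 + 27
53: 46463 = 53·876 + 35
59: 46463 = 59·787 + 30
61: 46463 = 61·761 + 42
67: 46463 = 67·693 + 32
71: 46463 = 71·654 + 29
73: 46463 = 73·636 + 35
79: 46463 = 79·588 + 11
83: 46463 = 83·559 + 66
89: 46463 = 89·522 + 5
97: 46463 = 97·479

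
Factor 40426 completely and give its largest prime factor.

40426 = 2 · 20213
20213 = 17 · 1189
1189 = 29 · 41
41 is prime.
So 40426 = 2 · 17 · 29 · 41; the largest prime factor is 41.

41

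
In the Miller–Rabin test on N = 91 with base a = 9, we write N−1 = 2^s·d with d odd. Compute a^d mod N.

1

91 − 1 = 90 = 2^1 · 45, so d = 45.
9^1 ≡ 9 (mod 91)
9^2 ≡ 9^2 = 81 ≡ 81 (mod 91)
9^4 ≡ 81^2 = 6561 ≡ 9 (mod 91)
9^8 ≡ 9^2 = 81 ≡ 81 (mod 91)
9^16 ≡ 81^2 = 6561 ≡ 9 (mod 91)
9^32 ≡ 9^2 = 81 ≡ 81 (mod 91)
45 = 32 + 8 + 4 + 1 in binary powers of 2.
So 9^45 ≡ 81 · 81 · 9 · 9 ≡ 1 (mod 91).
Since 9^d ≡ 1 (mod 91), base 9 does not prove 91 composite.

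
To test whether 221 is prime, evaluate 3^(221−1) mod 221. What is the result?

55

3^1 ≡ 3 (mod 221)
3^2 ≡ 3^2 = 9 ≡ 9 (mod 221)
3^4 ≡ 9^2 = 81 ≡ 81 (mod 221)
3^8 ≡ 81^2 = 6561 ≡ 152 (mod 221)
3^16 ≡ 152^2 = 23104 ≡ 120 (mod 221)
3^32 ≡ 120^2 = 14400 ≡ 35 (mod 221)
3^64 ≡ 35^2 = 1225 ≡ 120 (mod 221)
3^128 ≡ 120^2 = 14400 ≡ 35 (mod 221)
220 = 128 + 64 + 16 + 8 + 4 in binary powers of 2.
So 3^220 ≡ 35 · 120 · 120 · 152 · 81 ≡ 55 (mod 221).
Since 55 ≠ 1, base 3 is a Fermat witness: 221 is composite.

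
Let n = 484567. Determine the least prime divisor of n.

43

484567 is odd.
Digit sum 34, not divisible by 3.
Ends in 7: not divisible by 5.
7: 484567 = 7·69223 + 6
11: 484567 = 11·44051 + 6
13: 484567 = 13·37274 + 5
17: 484567 = 17·28503 + 16
19: 484567 = 19·25503 + 10
23: 484567 = 23·21068 + 3
29: 484567 = 29·16709 + 6
31: 484567 = 31·15631 + 6
37: 484567 = 37·13096 + 15
41: 484567 = 41·11818 + 29
43: 484567 = 43·11269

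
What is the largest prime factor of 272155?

79

272155 = 5 · 54431
54431 = 13 · 4187
4187 = 53 · 79
79 is prime.
So 272155 = 5 · 13 · 53 · 79; the largest prime factor is 79.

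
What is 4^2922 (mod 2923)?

4^1 ≡ 4 (mod 2923)
4^2 ≡ 4^2 = 16 ≡ 16 (mod 2923)
4^4 ≡ 16^2 = 256 ≡ 256 (mod 2923)
4^8 ≡ 256^2 = 65536 ≡ 1230 (mod 2923)
4^16 ≡ 1230^2 = 1512900 ≡ 1709 (mod 2923)
4^32 ≡ 1709^2 = 2920681 ≡ 604 (mod 2923)
4^64 ≡ 604^2 = 364816 ≡ 2364 (mod 2923)
4^128 ≡ 2364^2 = 5588496 ≡ 2643 (mod 2923)
4^256 ≡ 2643^2 = 6985449 ≡ 2402 (mod 2923)
4^512 ≡ 2402^2 = 5769604 ≡ 2525 (mod 2923)
4^1024 ≡ 2525^2 = 6375625 ≡ 562 (mod 2923)
4^2048 ≡ 562^2 = 315844 ≡ 160 (mod 2923)
2922 = 2048 + 512 + 256 + 64 + 32 + 8 + 2 in binary powers of 2.
So 4^2922 ≡ 160 · 2525 · 2402 · 2364 · 604 · 1230 · 16 ≡ 100 (mod 2923).
Since 100 ≠ 1, base 4 is a Fermat witness: 2923 is composite.

100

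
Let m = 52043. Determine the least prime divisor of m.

71

52043 is odd.
Digit sum 14, not divisible by 3.
Ends in 3: not divisible by 5.
7: 52043 = 7·7434 + 5
11: 52043 = 11·4731 + 2
13: 52043 = 13·4003 + 4
17: 52043 = 17·3061 + 6
19: 52043 = 19·2739 + 2
23: 52043 = 23·2262 + 17
29: 52043 = 29·1794 + 17
31: 52043 = 31·1678 + 25
37: 52043 = 37·1406 + 21
41: 52043 = 41·1269 + 14
43: 52043 = 43·1210 + 13
47: 52043 = 47·1107 + 14
53: 52043 = 53·981 + 50
59: 52043 = 59·882 + 5
61: 52043 = 61·853 + 10
67: 52043 = 67·776 + 51
71: 52043 = 71·733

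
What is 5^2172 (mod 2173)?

5^1 ≡ 5 (mod 2173)
5^2 ≡ 5^2 = 25 ≡ 25 (mod 2173)
5^4 ≡ 25^2 = 625 ≡ 625 (mod 2173)
5^8 ≡ 625^2 = 390625 ≡ 1658 (mod 2173)
5^16 ≡ 1658^2 = 2748964 ≡ 119 (mod 2173)
5^32 ≡ 119^2 = 14161 ≡ 1123 (mod 2173)
5^64 ≡ 1123^2 = 1261129 ≡ 789 (mod 2173)
5^128 ≡ 789^2 = 622521 ≡ 1043 (mod 2173)
5^256 ≡ 1043^2 = 1087849 ≡ 1349 (mod 2173)
5^512 ≡ 1349^2 = 1819801 ≡ 1000 (mod 2173)
5^1024 ≡ 1000^2 = 1000000 ≡ 420 (mod 2173)
5^2048 ≡ 420^2 = 176400 ≡ 387 (mod 2173)
2172 = 2048 + 64 + 32 + 16 + 8 + 4 in binary powers of 2.
So 5^2172 ≡ 387 · 789 · 1123 · 119 · 1658 · 625 ≡ 1369 (mod 2173).
Since 1369 ≠ 1, base 5 is a Fermat witness: 2173 is composite.

1369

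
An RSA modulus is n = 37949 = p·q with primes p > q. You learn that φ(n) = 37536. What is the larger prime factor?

φ(n) = (p−1)(q−1) = n − (p+q) + 1, so p + q = 37949 − 37536 + 1 = 414.
p and q are the roots of t² − 414t + 37949 = 0.
Discriminant: 414² − 4·37949 = 171396 − 151796 = 19600; √19600 = 140.
q = (414 − 140)/2 = 137, p = (414 + 140)/2 = 277.
Check: 137 · 277 = 37949.

277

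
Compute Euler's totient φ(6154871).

Factor: 6154871 = 157 · 197 · 199.
φ(6154871) = (157−1) · (197−1) · (199−1) = 156 · 196 · 198 = 6054048.

6054048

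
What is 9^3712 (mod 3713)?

9^1 ≡ 9 (mod 3713)
9^2 ≡ 9^2 = 81 ≡ 81 (mod 3713)
9^4 ≡ 81^2 = 6561 ≡ 2848 (mod 3713)
9^8 ≡ 2848^2 = 8111104 ≡ 1912 (mod 3713)
9^16 ≡ 1912^2 = 3655744 ≡ 2152 (mod 3713)
9^32 ≡ 2152^2 = 4631104 ≡ 993 (mod 3713)
9^64 ≡ 993^2 = 986049 ≡ 2104 (mod 3713)
9^128 ≡ 2104^2 = 4426816 ≡ 920 (mod 3713)
9^256 ≡ 920^2 = 846400 ≡ 3549 (mod 3713)
9^512 ≡ 3549^2 = 12595401 ≡ 905 (mod 3713)
9^1024 ≡ 905^2 = 819025 ≡ 2165 (mod 3713)
9^2048 ≡ 2165^2 = 4687225 ≡ 1419 (mod 3713)
3712 = 2048 + 1024 + 512 + 128 in binary powers of 2.
So 9^3712 ≡ 1419 · 2165 · 905 · 920 ≡ 3390 (mod 3713).
Since 3390 ≠ 1, base 9 is a Fermat witness: 3713 is composite.

3390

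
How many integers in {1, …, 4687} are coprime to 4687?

Factor: 4687 = 43 · 109.
φ(4687) = (43−1) · (109−1) = 42 · 108 = 4536.

4536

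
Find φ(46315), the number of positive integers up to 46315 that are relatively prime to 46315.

Factor: 46315 = 5 · 59 · 157.
φ(46315) = (5−1) · (59−1) · (157−1) = 4 · 58 · 156 = 36192.

36192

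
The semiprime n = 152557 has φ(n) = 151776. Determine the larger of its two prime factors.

409

φ(n) = (p−1)(q−1) = n − (p+q) + 1, so p + q = 152557 − 151776 + 1 = 782.
p and q are the roots of t² − 782t + 152557 = 0.
Discriminant: 782² − 4·152557 = 611524 − 610228 = 1296; √1296 = 36.
q = (782 − 36)/2 = 373, p = (782 + 36)/2 = 409.
Check: 373 · 409 = 152557.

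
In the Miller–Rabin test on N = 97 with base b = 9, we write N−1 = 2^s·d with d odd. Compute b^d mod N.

50

97 − 1 = 96 = 2^5 · 3, so d = 3.
9^1 ≡ 9 (mod 97)
9^2 ≡ 9^2 = 81 ≡ 81 (mod 97)
3 = 2 + 1 in binary powers of 2.
So 9^3 ≡ 81 · 9 ≡ 50 (mod 97).
Squaring chain: 50 → 75 → 96 → 1 → 1; reaches −1, so base 9 does not prove 97 composite.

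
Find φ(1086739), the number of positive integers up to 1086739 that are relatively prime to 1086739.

1047816

Factor: 1086739 = 43 · 127 · 199.
φ(1086739) = (43−1) · (127−1) · (199−1) = 42 · 126 · 198 = 1047816.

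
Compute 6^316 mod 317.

1

6^1 ≡ 6 (mod 317)
6^2 ≡ 6^2 = 36 ≡ 36 (mod 317)
6^4 ≡ 36^2 = 1296 ≡ 28 (mod 317)
6^8 ≡ 28^2 = 784 ≡ 150 (mod 317)
6^16 ≡ 150^2 = 22500 ≡ 310 (mod 317)
6^32 ≡ 310^2 = 96100 ≡ 49 (mod 317)
6^64 ≡ 49^2 = 2401 ≡ 182 (mod 317)
6^128 ≡ 182^2 = 33124 ≡ 156 (mod 317)
6^256 ≡ 156^2 = 24336 ≡ 244 (mod 317)
316 = 256 + 32 + 16 + 8 + 4 in binary powers of 2.
So 6^316 ≡ 244 · 49 · 310 · 150 · 28 ≡ 1 (mod 317).
Since the result is 1, base 6 gives no evidence that 317 is composite.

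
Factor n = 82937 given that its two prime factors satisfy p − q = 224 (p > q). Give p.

421

Since p = q + 224, we have 82937 = q(q + 224), so q² + 224q − 82937 = 0.
Discriminant: 224² + 4·82937 = 50176 + 331748 = 381924; √381924 = 618.
q = (−224 + 618)/2 = 197, and p = q + 224 = 421.
Check: 197 · 421 = 82937.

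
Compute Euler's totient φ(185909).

Factor: 185909 = 23 · 59 · 137.
φ(185909) = (23−1) · (59−1) · (137−1) = 22 · 58 · 136 = 173536.

173536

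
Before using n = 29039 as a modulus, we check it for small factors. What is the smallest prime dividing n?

71

29039 is odd.
Digit sum 23, not divisible by 3.
Ends in 9: not divisible by 5.
7: 29039 = 7·4148 + 3
11: 29039 = 11·2639 + 10
13: 29039 = 13·2233 + 10
17: 29039 = 17·1708 + 3
19: 29039 = 19·1528 + 7
23: 29039 = 23·1262 + 13
29: 29039 = 29·1001 + 10
31: 29039 = 31·936 + 23
37: 29039 = 37·784 + 31
41: 29039 = 41·708 + 11
43: 29039 = 43·675 + 14
47: 29039 = 47·617 + 40
53: 29039 = 53·547 + 48
59: 29039 = 59·492 + 11
61: 29039 = 61·476 + 3
67: 29039 = 67·433 + 28
71: 29039 = 71·409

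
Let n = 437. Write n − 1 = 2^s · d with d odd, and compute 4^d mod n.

437 − 1 = 436 = 2^2 · 109, so d = 109.
4^1 ≡ 4 (mod 437)
4^2 ≡ 4^2 = 16 ≡ 16 (mod 437)
4^4 ≡ 16^2 = 256 ≡ 256 (mod 437)
4^8 ≡ 256^2 = 65536 ≡ 423 (mod 437)
4^16 ≡ 423^2 = 178929 ≡ 196 (mod 437)
4^32 ≡ 196^2 = 38416 ≡ 397 (mod 437)
4^64 ≡ 397^2 = 157609 ≡ 289 (mod 437)
109 = 64 + 32 + 8 + 4 + 1 in binary powers of 2.
So 4^109 ≡ 289 · 397 · 423 · 256 · 4 ≡ 213 (mod 437).
Squaring chain: 213 → 358; never reaches −1, so base 4 is a Miller–Rabin witness that 437 is composite.

213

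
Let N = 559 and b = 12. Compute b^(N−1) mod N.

183

12^1 ≡ 12 (mod 559)
12^2 ≡ 12^2 = 144 ≡ 144 (mod 559)
12^4 ≡ 144^2 = 20736 ≡ 53 (mod 559)
12^8 ≡ 53^2 = 2809 ≡ 14 (mod 559)
12^16 ≡ 14^2 = 196 ≡ 196 (mod 559)
12^32 ≡ 196^2 = 38416 ≡ 404 (mod 559)
12^64 ≡ 404^2 = 163216 ≡ 547 (mod 559)
12^128 ≡ 547^2 = 299209 ≡ 144 (mod 559)
12^256 ≡ 144^2 = 20736 ≡ 53 (mod 559)
12^512 ≡ 53^2 = 2809 ≡ 14 (mod 559)
558 = 512 + 32 + 8 + 4 + 2 in binary powers of 2.
So 12^558 ≡ 14 · 404 · 14 · 53 · 144 ≡ 183 (mod 559).
Since 183 ≠ 1, base 12 is a Fermat witness: 559 is composite.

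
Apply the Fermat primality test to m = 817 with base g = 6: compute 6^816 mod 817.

6^1 ≡ 6 (mod 817)
6^2 ≡ 6^2 = 36 ≡ 36 (mod 817)
6^4 ≡ 36^2 = 1296 ≡ 479 (mod 817)
6^8 ≡ 479^2 = 229441 ≡ 681 (mod 817)
6^16 ≡ 681^2 = 463761 ≡ 522 (mod 817)
6^32 ≡ 522^2 = 272484 ≡ 423 (mod 817)
6^64 ≡ 423^2 = 178929 ≡ 6 (mod 817)
6^128 ≡ 6^2 = 36 ≡ 36 (mod 817)
6^256 ≡ 36^2 = 1296 ≡ 479 (mod 817)
6^512 ≡ 479^2 = 229441 ≡ 681 (mod 817)
816 = 512 + 256 + 32 + 16 in binary powers of 2.
So 6^816 ≡ 681 · 479 · 423 · 522 ≡ 87 (mod 817).
Since 87 ≠ 1, base 6 is a Fermat witness: 817 is composite.

87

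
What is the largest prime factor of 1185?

1185 = 3 · 395
395 = 5 · 79
79 is prime.
So 1185 = 3 · 5 · 79; the largest prime factor is 79.

79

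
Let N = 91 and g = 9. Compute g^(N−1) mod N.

9^1 ≡ 9 (mod 91)
9^2 ≡ 9^2 = 81 ≡ 81 (mod 91)
9^4 ≡ 81^2 = 6561 ≡ 9 (mod 91)
9^8 ≡ 9^2 = 81 ≡ 81 (mod 91)
9^16 ≡ 81^2 = 6561 ≡ 9 (mod 91)
9^32 ≡ 9^2 = 81 ≡ 81 (mod 91)
9^64 ≡ 81^2 = 6561 ≡ 9 (mod 91)
90 = 64 + 16 + 8 + 2 in binary powers of 2.
So 9^90 ≡ 9 · 9 · 81 · 81 ≡ 1 (mod 91).
Since the result is 1, base 9 gives no evidence that 91 is composite.

1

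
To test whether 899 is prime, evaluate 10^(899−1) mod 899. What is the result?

71

10^1 ≡ 10 (mod 899)
10^2 ≡ 10^2 = 100 ≡ 100 (mod 899)
10^4 ≡ 100^2 = 10000 ≡ 111 (mod 899)
10^8 ≡ 111^2 = 12321 ≡ 634 (mod 899)
10^16 ≡ 634^2 = 401956 ≡ 103 (mod 899)
10^32 ≡ 103^2 = 10609 ≡ 720 (mod 899)
10^64 ≡ 720^2 = 518400 ≡ 576 (mod 899)
10^128 ≡ 576^2 = 331776 ≡ 45 (mod 899)
10^256 ≡ 45^2 = 2025 ≡ 227 (mod 899)
10^512 ≡ 227^2 = 51529 ≡ 286 (mod 899)
898 = 512 + 256 + 128 + 2 in binary powers of 2.
So 10^898 ≡ 286 · 227 · 45 · 100 ≡ 71 (mod 899).
Since 71 ≠ 1, base 10 is a Fermat witness: 899 is composite.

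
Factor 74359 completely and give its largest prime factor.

61

74359 = 23 · 3233
3233 = 53 · 61
61 is prime.
So 74359 = 23 · 53 · 61; the largest prime factor is 61.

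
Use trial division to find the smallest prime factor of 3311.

3311 is odd.
Digit sum 8, not divisible by 3.
Ends in 1: not divisible by 5.
7: 3311 = 7·473

7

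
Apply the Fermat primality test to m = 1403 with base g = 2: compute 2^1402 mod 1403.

676

2^1 ≡ 2 (mod 1403)
2^2 ≡ 2^2 = 4 ≡ 4 (mod 1403)
2^4 ≡ 4^2 = 16 ≡ 16 (mod 1403)
2^8 ≡ 16^2 = 256 ≡ 256 (mod 1403)
2^16 ≡ 256^2 = 65536 ≡ 998 (mod 1403)
2^32 ≡ 998^2 = 996004 ≡ 1277 (mod 1403)
2^64 ≡ 1277^2 = 1630729 ≡ 443 (mod 1403)
2^128 ≡ 443^2 = 196249 ≡ 1232 (mod 1403)
2^256 ≡ 1232^2 = 1517824 ≡ 1181 (mod 1403)
2^512 ≡ 1181^2 = 1394761 ≡ 179 (mod 1403)
2^1024 ≡ 179^2 = 32041 ≡ 1175 (mod 1403)
1402 = 1024 + 256 + 64 + 32 + 16 + 8 + 2 in binary powers of 2.
So 2^1402 ≡ 1175 · 1181 · 443 · 1277 · 998 · 256 · 4 ≡ 676 (mod 1403).
Since 676 ≠ 1, base 2 is a Fermat witness: 1403 is composite.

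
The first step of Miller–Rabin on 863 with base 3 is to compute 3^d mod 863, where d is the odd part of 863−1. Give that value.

1

863 − 1 = 862 = 2^1 · 431, so d = 431.
3^1 ≡ 3 (mod 863)
3^2 ≡ 3^2 = 9 ≡ 9 (mod 863)
3^4 ≡ 9^2 = 81 ≡ 81 (mod 863)
3^8 ≡ 81^2 = 6561 ≡ 520 (mod 863)
3^16 ≡ 520^2 = 270400 ≡ 281 (mod 863)
3^32 ≡ 281^2 = 78961 ≡ 428 (mod 863)
3^64 ≡ 428^2 = 183184 ≡ 228 (mod 863)
3^128 ≡ 228^2 = 51984 ≡ 204 (mod 863)
3^256 ≡ 204^2 = 41616 ≡ 192 (mod 863)
431 = 256 + 128 + 32 + 8 + 4 + 2 + 1 in binary powers of 2.
So 3^431 ≡ 192 · 204 · 428 · 520 · 81 · 9 · 3 ≡ 1 (mod 863).
Since 3^d ≡ 1 (mod 863), base 3 does not prove 863 composite.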